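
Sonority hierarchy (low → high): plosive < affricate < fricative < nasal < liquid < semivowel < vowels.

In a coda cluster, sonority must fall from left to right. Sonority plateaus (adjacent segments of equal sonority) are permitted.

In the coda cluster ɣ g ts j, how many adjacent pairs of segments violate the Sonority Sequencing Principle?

/ɣ/: fricative = 3.
/g/: plosive = 1.
/ts/: affricate = 2.
/j/: semivowel = 6.
/ɣ/→/g/: 3→1 (falls) — ok.
/g/→/ts/: 1→2 (does not fall) — violation.
/ts/→/j/: 2→6 (does not fall) — violation.

2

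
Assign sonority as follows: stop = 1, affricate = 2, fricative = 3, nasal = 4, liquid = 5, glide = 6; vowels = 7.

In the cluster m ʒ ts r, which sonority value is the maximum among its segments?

/m/: nasal = 4.
/ʒ/: fricative = 3.
/ts/: affricate = 2.
/r/: liquid = 5.
The maximum is 5.

5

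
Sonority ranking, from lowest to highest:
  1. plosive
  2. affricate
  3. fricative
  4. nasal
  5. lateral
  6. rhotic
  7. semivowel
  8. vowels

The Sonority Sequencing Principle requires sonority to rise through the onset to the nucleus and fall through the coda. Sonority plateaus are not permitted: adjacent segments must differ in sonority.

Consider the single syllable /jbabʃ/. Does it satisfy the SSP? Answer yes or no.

Onset: /j/ is a semivowel (sonority 7), /b/ is a plosive (sonority 1); then the nucleus /a/ (sonority 8).
Onset profile 7-1-8 — does not strictly rise throughout.
Coda: /b/ is a plosive (sonority 1), /ʃ/ is a fricative (sonority 3).
Coda profile 8-1-3 — does not strictly fall throughout.

no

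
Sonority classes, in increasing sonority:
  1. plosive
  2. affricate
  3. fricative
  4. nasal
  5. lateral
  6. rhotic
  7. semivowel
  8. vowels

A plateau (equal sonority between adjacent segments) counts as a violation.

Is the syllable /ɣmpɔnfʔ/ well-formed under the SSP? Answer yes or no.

Onset: /ɣ/ is a fricative (sonority 3), /m/ is a nasal (sonority 4), /p/ is a plosive (sonority 1); then the nucleus /ɔ/ (sonority 8).
Onset profile 3-4-1-8 — does not strictly rise throughout.
Coda: /n/ is a nasal (sonority 4), /f/ is a fricative (sonority 3), /ʔ/ is a plosive (sonority 1).
Coda profile 8-4-3-1 — falls from the nucleus.

no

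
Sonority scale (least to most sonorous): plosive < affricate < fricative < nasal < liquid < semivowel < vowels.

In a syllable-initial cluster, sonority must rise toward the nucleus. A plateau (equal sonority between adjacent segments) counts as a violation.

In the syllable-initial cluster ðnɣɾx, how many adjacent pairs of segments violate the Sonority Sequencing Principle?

2

/ð/ — fricative, sonority 3.
/n/ — nasal, sonority 4.
/ɣ/ — fricative, sonority 3.
/ɾ/ — liquid, sonority 5.
/x/ — fricative, sonority 3.
/ð/→/n/: 3→4 (rises) — ok.
/n/→/ɣ/: 4→3 (does not rise) — violation.
/ɣ/→/ɾ/: 3→5 (rises) — ok.
/ɾ/→/x/: 5→3 (does not rise) — violation.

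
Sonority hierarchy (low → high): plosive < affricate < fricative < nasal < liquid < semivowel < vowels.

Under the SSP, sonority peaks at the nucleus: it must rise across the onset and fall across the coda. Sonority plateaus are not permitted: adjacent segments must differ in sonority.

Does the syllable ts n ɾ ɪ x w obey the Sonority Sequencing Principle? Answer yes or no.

Onset: /ts/ is an affricate (sonority 2), /n/ is a nasal (sonority 4), /ɾ/ is a liquid (sonority 5); then the nucleus /ɪ/ (sonority 7).
Onset profile 2-4-5-7 — rises to the nucleus.
Coda: /x/ is a fricative (sonority 3), /w/ is a semivowel (sonority 6).
Coda profile 7-3-6 — does not strictly fall throughout.

no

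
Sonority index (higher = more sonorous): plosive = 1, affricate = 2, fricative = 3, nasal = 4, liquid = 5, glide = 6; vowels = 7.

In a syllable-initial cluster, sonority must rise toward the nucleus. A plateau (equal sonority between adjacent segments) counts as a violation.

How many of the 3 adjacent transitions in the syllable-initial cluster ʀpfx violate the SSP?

/ʀ/: liquid = 5.
/p/: plosive = 1.
/f/: fricative = 3.
/x/: fricative = 3.
/ʀ/→/p/: 5→1 (does not rise) — violation.
/p/→/f/: 1→3 (rises) — ok.
/f/→/x/: 3→3 (plateau) — violation.

2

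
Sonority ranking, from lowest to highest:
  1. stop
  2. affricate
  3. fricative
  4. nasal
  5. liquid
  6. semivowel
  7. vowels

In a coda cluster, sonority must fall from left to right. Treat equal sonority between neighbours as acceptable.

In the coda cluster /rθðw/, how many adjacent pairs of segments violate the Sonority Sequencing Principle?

/r/ is a liquid (sonority 5).
/θ/ is a fricative (sonority 3).
/ð/ is a fricative (sonority 3).
/w/ is a semivowel (sonority 6).
/r/→/θ/: 5→3 (falls) — ok.
/θ/→/ð/: 3→3 (plateau, allowed) — ok.
/ð/→/w/: 3→6 (does not fall) — violation.

1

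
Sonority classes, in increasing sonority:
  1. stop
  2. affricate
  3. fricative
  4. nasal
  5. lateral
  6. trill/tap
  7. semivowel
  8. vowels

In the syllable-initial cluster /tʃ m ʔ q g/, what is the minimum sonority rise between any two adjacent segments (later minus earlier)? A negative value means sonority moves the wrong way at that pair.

-3

/tʃ/: affricate = 2.
/m/: nasal = 4.
/ʔ/: stop = 1.
/q/: stop = 1.
/g/: stop = 1.
/tʃ/→/m/: change +2.
/m/→/ʔ/: change -3.
/ʔ/→/q/: change +0.
/q/→/g/: change +0.
Minimum = -3.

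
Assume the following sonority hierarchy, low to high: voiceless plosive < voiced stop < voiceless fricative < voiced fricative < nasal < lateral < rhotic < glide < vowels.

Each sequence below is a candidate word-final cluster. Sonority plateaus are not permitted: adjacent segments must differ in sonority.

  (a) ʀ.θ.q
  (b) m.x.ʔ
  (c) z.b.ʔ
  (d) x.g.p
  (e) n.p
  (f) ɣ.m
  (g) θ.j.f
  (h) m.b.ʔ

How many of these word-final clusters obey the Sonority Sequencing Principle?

6

(a) ʀ.θ.q: profile 7-3-1 — obeys.
(b) m.x.ʔ: profile 5-3-1 — obeys.
(c) z.b.ʔ: profile 4-2-1 — obeys.
(d) x.g.p: profile 3-2-1 — obeys.
(e) n.p: profile 5-1 — obeys.
(f) ɣ.m: profile 4-5 — violates.
(g) θ.j.f: profile 3-8-3 — violates.
(h) m.b.ʔ: profile 5-2-1 — obeys.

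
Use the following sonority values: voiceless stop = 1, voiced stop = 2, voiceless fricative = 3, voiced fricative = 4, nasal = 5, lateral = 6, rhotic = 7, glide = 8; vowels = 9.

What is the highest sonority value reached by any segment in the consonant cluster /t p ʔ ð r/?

/t/ — voiceless stop, sonority 1.
/p/ — voiceless stop, sonority 1.
/ʔ/ — voiceless stop, sonority 1.
/ð/ — voiced fricative, sonority 4.
/r/ — rhotic, sonority 7.
The maximum is 7.

7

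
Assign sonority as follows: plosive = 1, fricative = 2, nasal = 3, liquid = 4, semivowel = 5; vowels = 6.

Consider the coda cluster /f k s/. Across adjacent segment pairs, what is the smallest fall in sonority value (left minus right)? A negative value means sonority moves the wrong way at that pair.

/f/ is a fricative (sonority 2).
/k/ is a plosive (sonority 1).
/s/ is a fricative (sonority 2).
/f/→/k/: change +1.
/k/→/s/: change -1.
Minimum = -1.

-1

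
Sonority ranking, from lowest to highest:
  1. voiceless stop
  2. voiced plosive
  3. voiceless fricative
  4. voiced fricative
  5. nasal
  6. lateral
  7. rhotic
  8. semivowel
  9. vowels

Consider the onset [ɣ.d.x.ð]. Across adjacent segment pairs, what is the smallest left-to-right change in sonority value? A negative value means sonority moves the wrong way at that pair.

/ɣ/ — voiced fricative, sonority 4.
/d/ — voiced plosive, sonority 2.
/x/ — voiceless fricative, sonority 3.
/ð/ — voiced fricative, sonority 4.
/ɣ/→/d/: change -2.
/d/→/x/: change +1.
/x/→/ð/: change +1.
Minimum = -2.

-2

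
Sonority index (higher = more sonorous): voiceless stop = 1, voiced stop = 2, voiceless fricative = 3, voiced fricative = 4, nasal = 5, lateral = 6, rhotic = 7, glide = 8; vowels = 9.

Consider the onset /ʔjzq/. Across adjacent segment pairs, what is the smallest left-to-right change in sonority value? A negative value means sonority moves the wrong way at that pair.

-4

/ʔ/ is a voiceless stop (sonority 1).
/j/ is a glide (sonority 8).
/z/ is a voiced fricative (sonority 4).
/q/ is a voiceless stop (sonority 1).
/ʔ/→/j/: change +7.
/j/→/z/: change -4.
/z/→/q/: change -3.
Minimum = -4.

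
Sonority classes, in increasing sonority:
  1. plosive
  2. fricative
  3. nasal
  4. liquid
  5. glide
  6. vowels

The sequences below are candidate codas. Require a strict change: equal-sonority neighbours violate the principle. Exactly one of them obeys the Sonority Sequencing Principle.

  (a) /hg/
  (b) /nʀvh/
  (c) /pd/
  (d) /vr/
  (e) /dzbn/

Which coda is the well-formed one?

a

(a) sonority 2-1: well-formed.
(b) sonority 3-4-2-2: ill-formed.
(c) sonority 1-1: ill-formed.
(d) sonority 2-4: ill-formed.
(e) sonority 1-2-1-3: ill-formed.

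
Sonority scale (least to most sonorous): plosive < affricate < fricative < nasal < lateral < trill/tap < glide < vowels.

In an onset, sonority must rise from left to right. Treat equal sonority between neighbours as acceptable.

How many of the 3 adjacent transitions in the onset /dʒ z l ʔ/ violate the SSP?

1

/dʒ/: affricate = 2.
/z/: fricative = 3.
/l/: lateral = 5.
/ʔ/: plosive = 1.
/dʒ/→/z/: 2→3 (rises) — ok.
/z/→/l/: 3→5 (rises) — ok.
/l/→/ʔ/: 5→1 (does not rise) — violation.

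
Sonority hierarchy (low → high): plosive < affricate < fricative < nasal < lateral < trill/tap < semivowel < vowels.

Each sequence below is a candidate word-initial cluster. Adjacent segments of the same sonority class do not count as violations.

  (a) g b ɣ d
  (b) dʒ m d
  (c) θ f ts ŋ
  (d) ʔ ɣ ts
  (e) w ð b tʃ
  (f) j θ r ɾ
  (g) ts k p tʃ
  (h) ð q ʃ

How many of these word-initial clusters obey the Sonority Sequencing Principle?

(a) sonority 1-1-3-1: ill-formed.
(b) sonority 2-4-1: ill-formed.
(c) sonority 3-3-2-4: ill-formed.
(d) sonority 1-3-2: ill-formed.
(e) sonority 7-3-1-2: ill-formed.
(f) sonority 7-3-6-6: ill-formed.
(g) sonority 2-1-1-2: ill-formed.
(h) sonority 3-1-3: ill-formed.

0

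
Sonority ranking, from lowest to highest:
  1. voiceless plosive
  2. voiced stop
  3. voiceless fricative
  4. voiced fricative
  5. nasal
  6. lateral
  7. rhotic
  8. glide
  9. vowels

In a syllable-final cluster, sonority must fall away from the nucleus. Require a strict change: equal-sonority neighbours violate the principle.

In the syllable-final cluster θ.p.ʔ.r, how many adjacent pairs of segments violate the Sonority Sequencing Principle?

/θ/: voiceless fricative = 3.
/p/: voiceless plosive = 1.
/ʔ/: voiceless plosive = 1.
/r/: rhotic = 7.
/θ/→/p/: 3→1 (falls) — ok.
/p/→/ʔ/: 1→1 (plateau) — violation.
/ʔ/→/r/: 1→7 (does not fall) — violation.

2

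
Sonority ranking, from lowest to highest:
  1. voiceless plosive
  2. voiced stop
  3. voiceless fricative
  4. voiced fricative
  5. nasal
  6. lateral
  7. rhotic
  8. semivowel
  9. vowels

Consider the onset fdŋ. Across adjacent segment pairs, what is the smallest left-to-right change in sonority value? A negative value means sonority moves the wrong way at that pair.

/f/: voiceless fricative = 3.
/d/: voiced stop = 2.
/ŋ/: nasal = 5.
/f/→/d/: change -1.
/d/→/ŋ/: change +3.
Minimum = -1.

-1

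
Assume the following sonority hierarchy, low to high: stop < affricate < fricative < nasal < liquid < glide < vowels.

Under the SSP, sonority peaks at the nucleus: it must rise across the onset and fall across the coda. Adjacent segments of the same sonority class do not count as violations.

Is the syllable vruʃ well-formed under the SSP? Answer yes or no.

yes

Onset: /v/ is a fricative (sonority 3), /r/ is a liquid (sonority 5); then the nucleus /u/ (sonority 7).
Onset profile 3-5-7 — rises to the nucleus.
Coda: /ʃ/ is a fricative (sonority 3).
Coda profile 7-3 — falls from the nucleus.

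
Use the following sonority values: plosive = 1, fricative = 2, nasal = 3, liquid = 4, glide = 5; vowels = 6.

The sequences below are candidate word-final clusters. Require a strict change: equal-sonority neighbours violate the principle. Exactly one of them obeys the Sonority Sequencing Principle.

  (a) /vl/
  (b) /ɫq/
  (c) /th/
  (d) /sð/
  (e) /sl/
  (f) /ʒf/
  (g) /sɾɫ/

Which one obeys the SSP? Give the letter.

(a) /vl/: profile 2-4 — violates.
(b) /ɫq/: profile 4-1 — obeys.
(c) /th/: profile 1-2 — violates.
(d) /sð/: profile 2-2 — violates.
(e) /sl/: profile 2-4 — violates.
(f) /ʒf/: profile 2-2 — violates.
(g) /sɾɫ/: profile 2-4-4 — violates.

b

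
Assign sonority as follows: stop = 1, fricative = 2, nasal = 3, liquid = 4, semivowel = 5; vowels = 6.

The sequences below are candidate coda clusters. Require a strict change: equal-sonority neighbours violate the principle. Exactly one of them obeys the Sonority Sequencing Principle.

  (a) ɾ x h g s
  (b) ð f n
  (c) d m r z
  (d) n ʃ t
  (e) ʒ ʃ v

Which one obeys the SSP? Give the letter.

d

(a) sonority 4-2-2-1-2: ill-formed.
(b) sonority 2-2-3: ill-formed.
(c) sonority 1-3-4-2: ill-formed.
(d) sonority 3-2-1: well-formed.
(e) sonority 2-2-2: ill-formed.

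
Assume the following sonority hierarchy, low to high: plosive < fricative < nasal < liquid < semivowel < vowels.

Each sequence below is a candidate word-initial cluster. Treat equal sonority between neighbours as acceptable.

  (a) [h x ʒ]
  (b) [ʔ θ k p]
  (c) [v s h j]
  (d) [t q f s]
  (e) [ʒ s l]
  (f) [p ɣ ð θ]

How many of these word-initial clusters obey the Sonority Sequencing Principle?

5

(a) [h x ʒ]: profile 2-2-2 — obeys.
(b) [ʔ θ k p]: profile 1-2-1-1 — violates.
(c) [v s h j]: profile 2-2-2-5 — obeys.
(d) [t q f s]: profile 1-1-2-2 — obeys.
(e) [ʒ s l]: profile 2-2-4 — obeys.
(f) [p ɣ ð θ]: profile 1-2-2-2 — obeys.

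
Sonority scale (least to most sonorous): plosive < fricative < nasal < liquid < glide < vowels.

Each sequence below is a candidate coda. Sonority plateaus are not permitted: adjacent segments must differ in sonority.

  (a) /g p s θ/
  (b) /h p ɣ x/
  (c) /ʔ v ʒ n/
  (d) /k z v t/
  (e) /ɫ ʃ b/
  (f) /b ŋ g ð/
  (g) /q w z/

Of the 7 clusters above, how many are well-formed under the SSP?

(a) sonority 1-1-2-2: ill-formed.
(b) sonority 2-1-2-2: ill-formed.
(c) sonority 1-2-2-3: ill-formed.
(d) sonority 1-2-2-1: ill-formed.
(e) sonority 4-2-1: well-formed.
(f) sonority 1-3-1-2: ill-formed.
(g) sonority 1-5-2: ill-formed.

1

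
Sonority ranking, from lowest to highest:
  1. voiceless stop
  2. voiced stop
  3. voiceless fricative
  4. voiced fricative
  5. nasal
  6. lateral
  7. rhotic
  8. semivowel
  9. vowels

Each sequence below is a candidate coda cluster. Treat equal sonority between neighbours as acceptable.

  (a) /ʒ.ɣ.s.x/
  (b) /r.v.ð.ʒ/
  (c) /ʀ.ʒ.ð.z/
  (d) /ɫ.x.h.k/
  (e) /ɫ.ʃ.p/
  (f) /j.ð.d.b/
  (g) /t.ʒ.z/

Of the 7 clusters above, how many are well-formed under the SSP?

(a) 4-4-3-3 → obeys
(b) 7-4-4-4 → obeys
(c) 7-4-4-4 → obeys
(d) 6-3-3-1 → obeys
(e) 6-3-1 → obeys
(f) 8-4-2-2 → obeys
(g) 1-4-4 → violates

6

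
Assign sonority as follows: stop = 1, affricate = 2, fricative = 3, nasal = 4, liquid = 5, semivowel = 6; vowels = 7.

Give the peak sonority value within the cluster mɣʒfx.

4

/m/ is a nasal (sonority 4).
/ɣ/ is a fricative (sonority 3).
/ʒ/ is a fricative (sonority 3).
/f/ is a fricative (sonority 3).
/x/ is a fricative (sonority 3).
The maximum is 4.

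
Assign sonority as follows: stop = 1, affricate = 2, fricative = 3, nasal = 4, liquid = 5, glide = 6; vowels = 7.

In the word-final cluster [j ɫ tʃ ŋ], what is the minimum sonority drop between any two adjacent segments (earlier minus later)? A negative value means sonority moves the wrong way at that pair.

/j/: glide = 6.
/ɫ/: liquid = 5.
/tʃ/: affricate = 2.
/ŋ/: nasal = 4.
/j/→/ɫ/: change +1.
/ɫ/→/tʃ/: change +3.
/tʃ/→/ŋ/: change -2.
Minimum = -2.

-2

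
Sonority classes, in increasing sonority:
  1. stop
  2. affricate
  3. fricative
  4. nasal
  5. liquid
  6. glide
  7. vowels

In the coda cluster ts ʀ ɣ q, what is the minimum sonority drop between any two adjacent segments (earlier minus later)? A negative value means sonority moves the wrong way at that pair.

/ts/ — affricate, sonority 2.
/ʀ/ — liquid, sonority 5.
/ɣ/ — fricative, sonority 3.
/q/ — stop, sonority 1.
/ts/→/ʀ/: change -3.
/ʀ/→/ɣ/: change +2.
/ɣ/→/q/: change +2.
Minimum = -3.

-3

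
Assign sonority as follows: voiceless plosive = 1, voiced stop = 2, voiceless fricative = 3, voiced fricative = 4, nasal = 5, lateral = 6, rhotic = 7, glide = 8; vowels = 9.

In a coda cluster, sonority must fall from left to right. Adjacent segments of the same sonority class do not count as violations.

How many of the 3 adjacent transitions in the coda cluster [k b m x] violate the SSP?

/k/ — voiceless plosive, sonority 1.
/b/ — voiced stop, sonority 2.
/m/ — nasal, sonority 5.
/x/ — voiceless fricative, sonority 3.
/k/→/b/: 1→2 (does not fall) — violation.
/b/→/m/: 2→5 (does not fall) — violation.
/m/→/x/: 5→3 (falls) — ok.

2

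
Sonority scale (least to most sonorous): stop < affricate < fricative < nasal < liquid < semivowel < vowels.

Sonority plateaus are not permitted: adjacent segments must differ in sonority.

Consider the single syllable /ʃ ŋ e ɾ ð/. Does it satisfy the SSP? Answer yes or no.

yes

Onset: /ʃ/ is a fricative (sonority 3), /ŋ/ is a nasal (sonority 4); then the nucleus /e/ (sonority 7).
Onset profile 3-4-7 — rises to the nucleus.
Coda: /ɾ/ is a liquid (sonority 5), /ð/ is a fricative (sonority 3).
Coda profile 7-5-3 — falls from the nucleus.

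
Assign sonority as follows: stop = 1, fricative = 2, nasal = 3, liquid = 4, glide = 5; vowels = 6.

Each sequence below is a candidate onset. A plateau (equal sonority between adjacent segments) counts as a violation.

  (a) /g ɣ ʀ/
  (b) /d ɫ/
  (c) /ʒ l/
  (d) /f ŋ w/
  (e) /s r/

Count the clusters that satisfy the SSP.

5

(a) sonority 1-2-4: well-formed.
(b) sonority 1-4: well-formed.
(c) sonority 2-4: well-formed.
(d) sonority 2-3-5: well-formed.
(e) sonority 2-4: well-formed.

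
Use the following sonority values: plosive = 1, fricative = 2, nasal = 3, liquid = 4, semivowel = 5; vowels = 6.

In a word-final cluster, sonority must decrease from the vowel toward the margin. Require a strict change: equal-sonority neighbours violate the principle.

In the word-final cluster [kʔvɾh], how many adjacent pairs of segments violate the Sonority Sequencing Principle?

/k/ is a plosive (sonority 1).
/ʔ/ is a plosive (sonority 1).
/v/ is a fricative (sonority 2).
/ɾ/ is a liquid (sonority 4).
/h/ is a fricative (sonority 2).
/k/→/ʔ/: 1→1 (plateau) — violation.
/ʔ/→/v/: 1→2 (does not fall) — violation.
/v/→/ɾ/: 2→4 (does not fall) — violation.
/ɾ/→/h/: 4→2 (falls) — ok.

3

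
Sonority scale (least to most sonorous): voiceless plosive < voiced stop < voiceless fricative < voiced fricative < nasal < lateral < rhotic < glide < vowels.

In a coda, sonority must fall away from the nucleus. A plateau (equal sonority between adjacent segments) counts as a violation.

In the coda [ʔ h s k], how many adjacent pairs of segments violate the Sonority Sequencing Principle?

2

/ʔ/ is a voiceless plosive (sonority 1).
/h/ is a voiceless fricative (sonority 3).
/s/ is a voiceless fricative (sonority 3).
/k/ is a voiceless plosive (sonority 1).
/ʔ/→/h/: 1→3 (does not fall) — violation.
/h/→/s/: 3→3 (plateau) — violation.
/s/→/k/: 3→1 (falls) — ok.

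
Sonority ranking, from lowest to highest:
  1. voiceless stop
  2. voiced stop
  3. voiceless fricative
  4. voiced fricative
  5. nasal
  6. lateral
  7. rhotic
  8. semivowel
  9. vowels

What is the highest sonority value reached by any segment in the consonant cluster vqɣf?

4

/v/: voiced fricative = 4.
/q/: voiceless stop = 1.
/ɣ/: voiced fricative = 4.
/f/: voiceless fricative = 3.
The maximum is 4.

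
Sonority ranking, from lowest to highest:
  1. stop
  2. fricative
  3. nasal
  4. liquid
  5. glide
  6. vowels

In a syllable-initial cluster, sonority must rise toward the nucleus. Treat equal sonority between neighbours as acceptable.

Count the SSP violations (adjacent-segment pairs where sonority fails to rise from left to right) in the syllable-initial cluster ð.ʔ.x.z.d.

2

/ð/ — fricative, sonority 2.
/ʔ/ — stop, sonority 1.
/x/ — fricative, sonority 2.
/z/ — fricative, sonority 2.
/d/ — stop, sonority 1.
/ð/→/ʔ/: 2→1 (does not rise) — violation.
/ʔ/→/x/: 1→2 (rises) — ok.
/x/→/z/: 2→2 (plateau, allowed) — ok.
/z/→/d/: 2→1 (does not rise) — violation.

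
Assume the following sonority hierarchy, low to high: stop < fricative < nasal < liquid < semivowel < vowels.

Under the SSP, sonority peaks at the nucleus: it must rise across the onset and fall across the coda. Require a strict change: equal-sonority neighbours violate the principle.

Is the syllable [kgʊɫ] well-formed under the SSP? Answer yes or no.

no

Onset: /k/ is a stop (sonority 1), /g/ is a stop (sonority 1); then the nucleus /ʊ/ (sonority 6).
Onset profile 1-1-6 — does not strictly rise throughout.
Coda: /ɫ/ is a liquid (sonority 4).
Coda profile 6-4 — falls from the nucleus.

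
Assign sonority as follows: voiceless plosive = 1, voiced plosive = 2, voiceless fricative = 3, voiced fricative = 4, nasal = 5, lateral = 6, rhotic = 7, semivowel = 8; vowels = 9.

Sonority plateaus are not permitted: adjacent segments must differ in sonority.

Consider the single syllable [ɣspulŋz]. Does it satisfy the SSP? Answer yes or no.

no

Onset: /ɣ/ is a voiced fricative (sonority 4), /s/ is a voiceless fricative (sonority 3), /p/ is a voiceless plosive (sonority 1); then the nucleus /u/ (sonority 9).
Onset profile 4-3-1-9 — does not strictly rise throughout.
Coda: /l/ is a lateral (sonority 6), /ŋ/ is a nasal (sonority 5), /z/ is a voiced fricative (sonority 4).
Coda profile 9-6-5-4 — falls from the nucleus.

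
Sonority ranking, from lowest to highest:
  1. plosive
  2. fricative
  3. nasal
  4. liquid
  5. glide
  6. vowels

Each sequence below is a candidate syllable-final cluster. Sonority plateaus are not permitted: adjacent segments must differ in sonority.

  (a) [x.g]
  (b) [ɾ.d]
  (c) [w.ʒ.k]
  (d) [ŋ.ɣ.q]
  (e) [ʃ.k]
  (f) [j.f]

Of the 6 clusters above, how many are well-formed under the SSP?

6

(a) sonority 2-1: well-formed.
(b) sonority 4-1: well-formed.
(c) sonority 5-2-1: well-formed.
(d) sonority 3-2-1: well-formed.
(e) sonority 2-1: well-formed.
(f) sonority 5-2: well-formed.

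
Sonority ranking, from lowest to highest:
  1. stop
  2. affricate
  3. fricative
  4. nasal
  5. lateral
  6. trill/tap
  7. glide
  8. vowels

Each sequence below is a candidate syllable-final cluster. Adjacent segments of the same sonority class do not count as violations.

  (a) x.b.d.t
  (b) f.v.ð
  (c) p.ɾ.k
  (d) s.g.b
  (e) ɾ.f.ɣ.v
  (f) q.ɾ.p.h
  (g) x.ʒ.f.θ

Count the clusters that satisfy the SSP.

5

(a) sonority 3-1-1-1: well-formed.
(b) sonority 3-3-3: well-formed.
(c) sonority 1-6-1: ill-formed.
(d) sonority 3-1-1: well-formed.
(e) sonority 6-3-3-3: well-formed.
(f) sonority 1-6-1-3: ill-formed.
(g) sonority 3-3-3-3: well-formed.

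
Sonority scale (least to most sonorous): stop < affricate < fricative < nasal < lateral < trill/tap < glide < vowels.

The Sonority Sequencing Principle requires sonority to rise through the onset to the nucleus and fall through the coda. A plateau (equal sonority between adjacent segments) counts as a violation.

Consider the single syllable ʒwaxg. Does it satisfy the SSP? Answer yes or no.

Onset: /ʒ/ is a fricative (sonority 3), /w/ is a glide (sonority 7); then the nucleus /a/ (sonority 8).
Onset profile 3-7-8 — rises to the nucleus.
Coda: /x/ is a fricative (sonority 3), /g/ is a stop (sonority 1).
Coda profile 8-3-1 — falls from the nucleus.

yes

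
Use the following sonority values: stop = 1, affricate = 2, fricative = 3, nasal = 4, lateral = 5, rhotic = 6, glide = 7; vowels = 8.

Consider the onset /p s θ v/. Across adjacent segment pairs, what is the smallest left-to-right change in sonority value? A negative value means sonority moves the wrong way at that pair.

0

/p/: stop = 1.
/s/: fricative = 3.
/θ/: fricative = 3.
/v/: fricative = 3.
/p/→/s/: change +2.
/s/→/θ/: change +0.
/θ/→/v/: change +0.
Minimum = 0.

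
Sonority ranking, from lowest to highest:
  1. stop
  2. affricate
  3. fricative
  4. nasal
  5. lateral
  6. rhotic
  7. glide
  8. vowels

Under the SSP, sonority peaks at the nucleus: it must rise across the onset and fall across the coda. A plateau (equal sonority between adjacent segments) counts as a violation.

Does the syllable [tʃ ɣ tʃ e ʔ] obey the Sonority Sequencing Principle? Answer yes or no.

no

Onset: /tʃ/ is an affricate (sonority 2), /ɣ/ is a fricative (sonority 3), /tʃ/ is an affricate (sonority 2); then the nucleus /e/ (sonority 8).
Onset profile 2-3-2-8 — does not strictly rise throughout.
Coda: /ʔ/ is a stop (sonority 1).
Coda profile 8-1 — falls from the nucleus.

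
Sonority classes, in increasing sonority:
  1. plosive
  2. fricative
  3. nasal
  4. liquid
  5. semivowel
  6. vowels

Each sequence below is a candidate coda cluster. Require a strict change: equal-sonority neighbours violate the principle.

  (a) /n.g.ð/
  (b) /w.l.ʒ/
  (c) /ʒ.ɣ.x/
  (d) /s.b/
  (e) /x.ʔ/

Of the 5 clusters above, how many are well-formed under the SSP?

3

(a) 3-1-2 → violates
(b) 5-4-2 → obeys
(c) 2-2-2 → violates
(d) 2-1 → obeys
(e) 2-1 → obeys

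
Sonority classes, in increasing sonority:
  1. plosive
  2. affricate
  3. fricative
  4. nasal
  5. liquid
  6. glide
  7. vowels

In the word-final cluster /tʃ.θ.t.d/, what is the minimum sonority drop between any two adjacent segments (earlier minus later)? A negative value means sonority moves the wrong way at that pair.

/tʃ/ — affricate, sonority 2.
/θ/ — fricative, sonority 3.
/t/ — plosive, sonority 1.
/d/ — plosive, sonority 1.
/tʃ/→/θ/: change -1.
/θ/→/t/: change +2.
/t/→/d/: change +0.
Minimum = -1.

-1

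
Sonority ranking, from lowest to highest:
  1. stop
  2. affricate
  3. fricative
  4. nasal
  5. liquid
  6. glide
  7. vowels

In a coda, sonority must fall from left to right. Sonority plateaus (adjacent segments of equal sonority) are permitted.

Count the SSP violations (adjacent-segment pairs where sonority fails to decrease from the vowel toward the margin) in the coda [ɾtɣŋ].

2

/ɾ/ is a liquid (sonority 5).
/t/ is a stop (sonority 1).
/ɣ/ is a fricative (sonority 3).
/ŋ/ is a nasal (sonority 4).
/ɾ/→/t/: 5→1 (falls) — ok.
/t/→/ɣ/: 1→3 (does not fall) — violation.
/ɣ/→/ŋ/: 3→4 (does not fall) — violation.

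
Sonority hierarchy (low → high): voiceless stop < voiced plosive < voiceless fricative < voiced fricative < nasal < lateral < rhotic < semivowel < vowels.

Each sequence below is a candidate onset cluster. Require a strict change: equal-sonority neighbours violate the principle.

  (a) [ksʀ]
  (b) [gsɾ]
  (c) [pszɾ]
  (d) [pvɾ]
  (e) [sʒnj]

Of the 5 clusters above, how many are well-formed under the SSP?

5

(a) 1-3-7 → obeys
(b) 2-3-7 → obeys
(c) 1-3-4-7 → obeys
(d) 1-4-7 → obeys
(e) 3-4-5-8 → obeys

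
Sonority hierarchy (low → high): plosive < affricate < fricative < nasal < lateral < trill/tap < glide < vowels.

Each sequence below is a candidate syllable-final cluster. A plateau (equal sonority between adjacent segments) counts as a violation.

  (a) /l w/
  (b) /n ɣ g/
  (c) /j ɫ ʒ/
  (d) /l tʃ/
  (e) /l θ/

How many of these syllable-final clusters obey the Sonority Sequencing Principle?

(a) sonority 5-7: ill-formed.
(b) sonority 4-3-1: well-formed.
(c) sonority 7-5-3: well-formed.
(d) sonority 5-2: well-formed.
(e) sonority 5-3: well-formed.

4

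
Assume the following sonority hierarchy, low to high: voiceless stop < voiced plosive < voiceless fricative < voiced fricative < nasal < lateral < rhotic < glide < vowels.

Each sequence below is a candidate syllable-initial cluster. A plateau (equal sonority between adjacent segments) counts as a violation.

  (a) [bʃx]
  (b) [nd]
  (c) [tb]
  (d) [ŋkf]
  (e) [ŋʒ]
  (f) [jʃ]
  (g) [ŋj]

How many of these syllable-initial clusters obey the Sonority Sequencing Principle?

2

(a) [bʃx]: profile 2-3-3 — violates.
(b) [nd]: profile 5-2 — violates.
(c) [tb]: profile 1-2 — obeys.
(d) [ŋkf]: profile 5-1-3 — violates.
(e) [ŋʒ]: profile 5-4 — violates.
(f) [jʃ]: profile 8-3 — violates.
(g) [ŋj]: profile 5-8 — obeys.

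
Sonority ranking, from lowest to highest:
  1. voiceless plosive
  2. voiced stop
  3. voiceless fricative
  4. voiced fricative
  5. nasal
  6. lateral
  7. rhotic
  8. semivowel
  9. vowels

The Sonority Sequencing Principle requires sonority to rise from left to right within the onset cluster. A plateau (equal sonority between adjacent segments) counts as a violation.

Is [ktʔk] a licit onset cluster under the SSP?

/k/ is a voiceless plosive (sonority 1).
/t/ is a voiceless plosive (sonority 1).
/ʔ/ is a voiceless plosive (sonority 1).
/k/ is a voiceless plosive (sonority 1).
The profile is 1-1-1-1. Between /k/ (1) and /t/ (1) sonority does not rise, so the cluster violates the SSP.

no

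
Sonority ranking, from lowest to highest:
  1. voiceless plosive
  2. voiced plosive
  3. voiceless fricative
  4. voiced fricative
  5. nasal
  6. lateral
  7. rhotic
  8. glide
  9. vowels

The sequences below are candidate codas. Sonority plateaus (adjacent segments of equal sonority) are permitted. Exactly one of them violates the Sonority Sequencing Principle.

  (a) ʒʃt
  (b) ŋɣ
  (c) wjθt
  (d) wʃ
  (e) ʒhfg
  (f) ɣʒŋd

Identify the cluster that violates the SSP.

f

(a) 4-3-1 → obeys
(b) 5-4 → obeys
(c) 8-8-3-1 → obeys
(d) 8-3 → obeys
(e) 4-3-3-2 → obeys
(f) 4-4-5-2 → violates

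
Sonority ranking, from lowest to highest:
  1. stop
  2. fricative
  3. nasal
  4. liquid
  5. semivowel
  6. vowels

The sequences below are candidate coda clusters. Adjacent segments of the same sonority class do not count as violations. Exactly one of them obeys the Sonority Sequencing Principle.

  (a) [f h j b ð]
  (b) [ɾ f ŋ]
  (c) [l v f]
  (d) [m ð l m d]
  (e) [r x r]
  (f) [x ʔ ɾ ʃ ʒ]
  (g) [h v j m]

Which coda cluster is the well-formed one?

(a) 2-2-5-1-2 → violates
(b) 4-2-3 → violates
(c) 4-2-2 → obeys
(d) 3-2-4-3-1 → violates
(e) 4-2-4 → violates
(f) 2-1-4-2-2 → violates
(g) 2-2-5-3 → violates

c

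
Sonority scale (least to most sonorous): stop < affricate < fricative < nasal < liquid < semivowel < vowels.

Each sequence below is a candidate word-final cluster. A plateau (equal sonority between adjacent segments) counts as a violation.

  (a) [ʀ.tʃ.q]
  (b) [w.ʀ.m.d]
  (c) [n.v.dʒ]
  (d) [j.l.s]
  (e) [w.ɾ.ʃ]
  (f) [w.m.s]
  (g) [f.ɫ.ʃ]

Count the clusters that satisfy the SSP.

6

(a) sonority 5-2-1: well-formed.
(b) sonority 6-5-4-1: well-formed.
(c) sonority 4-3-2: well-formed.
(d) sonority 6-5-3: well-formed.
(e) sonority 6-5-3: well-formed.
(f) sonority 6-4-3: well-formed.
(g) sonority 3-5-3: ill-formed.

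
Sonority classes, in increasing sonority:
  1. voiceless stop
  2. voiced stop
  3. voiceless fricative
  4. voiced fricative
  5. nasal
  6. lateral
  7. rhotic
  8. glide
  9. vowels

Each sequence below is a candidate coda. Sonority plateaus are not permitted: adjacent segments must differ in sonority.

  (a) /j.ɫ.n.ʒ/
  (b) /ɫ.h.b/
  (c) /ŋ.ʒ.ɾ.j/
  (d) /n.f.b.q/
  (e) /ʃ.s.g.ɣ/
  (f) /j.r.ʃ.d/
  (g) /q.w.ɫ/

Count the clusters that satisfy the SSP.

4

(a) 8-6-5-4 → obeys
(b) 6-3-2 → obeys
(c) 5-4-7-8 → violates
(d) 5-3-2-1 → obeys
(e) 3-3-2-4 → violates
(f) 8-7-3-2 → obeys
(g) 1-8-6 → violates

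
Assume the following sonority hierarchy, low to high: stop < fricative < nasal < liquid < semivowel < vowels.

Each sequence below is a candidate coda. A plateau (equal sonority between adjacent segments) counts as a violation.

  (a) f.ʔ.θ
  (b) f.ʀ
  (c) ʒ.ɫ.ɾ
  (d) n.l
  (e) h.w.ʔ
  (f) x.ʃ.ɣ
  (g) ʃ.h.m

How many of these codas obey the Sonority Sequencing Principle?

(a) f.ʔ.θ: profile 2-1-2 — violates.
(b) f.ʀ: profile 2-4 — violates.
(c) ʒ.ɫ.ɾ: profile 2-4-4 — violates.
(d) n.l: profile 3-4 — violates.
(e) h.w.ʔ: profile 2-5-1 — violates.
(f) x.ʃ.ɣ: profile 2-2-2 — violates.
(g) ʃ.h.m: profile 2-2-3 — violates.

0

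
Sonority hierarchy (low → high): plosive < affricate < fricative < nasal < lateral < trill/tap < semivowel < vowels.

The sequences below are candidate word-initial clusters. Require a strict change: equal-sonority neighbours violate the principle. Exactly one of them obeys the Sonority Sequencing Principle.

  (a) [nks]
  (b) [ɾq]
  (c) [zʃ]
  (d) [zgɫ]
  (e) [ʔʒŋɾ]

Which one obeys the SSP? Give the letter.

e

(a) 4-1-3 → violates
(b) 6-1 → violates
(c) 3-3 → violates
(d) 3-1-5 → violates
(e) 1-3-4-6 → obeys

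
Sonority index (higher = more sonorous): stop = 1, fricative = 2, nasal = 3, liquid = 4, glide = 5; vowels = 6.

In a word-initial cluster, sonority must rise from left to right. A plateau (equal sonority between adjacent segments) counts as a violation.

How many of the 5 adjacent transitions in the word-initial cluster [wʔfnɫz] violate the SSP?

/w/: glide = 5.
/ʔ/: stop = 1.
/f/: fricative = 2.
/n/: nasal = 3.
/ɫ/: liquid = 4.
/z/: fricative = 2.
/w/→/ʔ/: 5→1 (does not rise) — violation.
/ʔ/→/f/: 1→2 (rises) — ok.
/f/→/n/: 2→3 (rises) — ok.
/n/→/ɫ/: 3→4 (rises) — ok.
/ɫ/→/z/: 4→2 (does not rise) — violation.

2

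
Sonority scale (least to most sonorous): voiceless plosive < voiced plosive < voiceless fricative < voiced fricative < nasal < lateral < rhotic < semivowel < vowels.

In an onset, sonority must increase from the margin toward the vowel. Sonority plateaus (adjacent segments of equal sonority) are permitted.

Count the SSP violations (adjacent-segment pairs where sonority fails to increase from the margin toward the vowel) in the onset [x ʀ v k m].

2

/x/: voiceless fricative = 3.
/ʀ/: rhotic = 7.
/v/: voiced fricative = 4.
/k/: voiceless plosive = 1.
/m/: nasal = 5.
/x/→/ʀ/: 3→7 (rises) — ok.
/ʀ/→/v/: 7→4 (does not rise) — violation.
/v/→/k/: 4→1 (does not rise) — violation.
/k/→/m/: 1→5 (rises) — ok.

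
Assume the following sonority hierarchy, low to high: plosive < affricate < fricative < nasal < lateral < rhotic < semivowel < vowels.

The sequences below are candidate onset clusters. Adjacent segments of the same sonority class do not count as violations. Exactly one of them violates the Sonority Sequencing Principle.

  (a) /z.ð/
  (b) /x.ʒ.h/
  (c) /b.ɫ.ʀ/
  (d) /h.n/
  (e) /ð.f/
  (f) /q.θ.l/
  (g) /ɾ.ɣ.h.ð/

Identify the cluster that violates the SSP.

(a) /z.ð/: profile 3-3 — obeys.
(b) /x.ʒ.h/: profile 3-3-3 — obeys.
(c) /b.ɫ.ʀ/: profile 1-5-6 — obeys.
(d) /h.n/: profile 3-4 — obeys.
(e) /ð.f/: profile 3-3 — obeys.
(f) /q.θ.l/: profile 1-3-5 — obeys.
(g) /ɾ.ɣ.h.ð/: profile 6-3-3-3 — violates.

g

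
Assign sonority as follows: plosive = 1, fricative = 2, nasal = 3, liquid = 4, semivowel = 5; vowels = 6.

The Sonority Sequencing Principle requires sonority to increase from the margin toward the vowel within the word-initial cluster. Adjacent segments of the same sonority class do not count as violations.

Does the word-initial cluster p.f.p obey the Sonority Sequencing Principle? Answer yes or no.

no

/p/: plosive = 1.
/f/: fricative = 2.
/p/: plosive = 1.
The profile is 1-2-1. Between /f/ (2) and /p/ (1) sonority does not rise, so the cluster violates the SSP.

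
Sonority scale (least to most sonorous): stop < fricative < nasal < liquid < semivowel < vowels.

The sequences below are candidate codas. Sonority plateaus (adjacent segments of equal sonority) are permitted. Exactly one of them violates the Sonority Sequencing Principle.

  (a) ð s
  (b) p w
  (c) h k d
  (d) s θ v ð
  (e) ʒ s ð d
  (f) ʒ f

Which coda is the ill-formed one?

b

(a) sonority 2-2: well-formed.
(b) sonority 1-5: ill-formed.
(c) sonority 2-1-1: well-formed.
(d) sonority 2-2-2-2: well-formed.
(e) sonority 2-2-2-1: well-formed.
(f) sonority 2-2: well-formed.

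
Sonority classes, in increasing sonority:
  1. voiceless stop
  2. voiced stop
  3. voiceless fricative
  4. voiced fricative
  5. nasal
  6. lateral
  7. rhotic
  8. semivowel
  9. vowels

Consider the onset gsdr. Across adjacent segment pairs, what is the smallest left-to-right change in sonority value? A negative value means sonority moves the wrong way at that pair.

/g/ — voiced stop, sonority 2.
/s/ — voiceless fricative, sonority 3.
/d/ — voiced stop, sonority 2.
/r/ — rhotic, sonority 7.
/g/→/s/: change +1.
/s/→/d/: change -1.
/d/→/r/: change +5.
Minimum = -1.

-1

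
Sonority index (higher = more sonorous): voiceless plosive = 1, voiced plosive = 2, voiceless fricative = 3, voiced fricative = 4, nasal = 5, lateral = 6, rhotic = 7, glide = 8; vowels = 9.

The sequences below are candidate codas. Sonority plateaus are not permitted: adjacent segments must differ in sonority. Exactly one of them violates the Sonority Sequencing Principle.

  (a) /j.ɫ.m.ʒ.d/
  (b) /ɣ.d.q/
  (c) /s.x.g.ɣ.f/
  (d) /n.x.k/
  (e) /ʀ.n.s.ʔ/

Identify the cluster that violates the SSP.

c

(a) 8-6-5-4-2 → obeys
(b) 4-2-1 → obeys
(c) 3-3-2-4-3 → violates
(d) 5-3-1 → obeys
(e) 7-5-3-1 → obeys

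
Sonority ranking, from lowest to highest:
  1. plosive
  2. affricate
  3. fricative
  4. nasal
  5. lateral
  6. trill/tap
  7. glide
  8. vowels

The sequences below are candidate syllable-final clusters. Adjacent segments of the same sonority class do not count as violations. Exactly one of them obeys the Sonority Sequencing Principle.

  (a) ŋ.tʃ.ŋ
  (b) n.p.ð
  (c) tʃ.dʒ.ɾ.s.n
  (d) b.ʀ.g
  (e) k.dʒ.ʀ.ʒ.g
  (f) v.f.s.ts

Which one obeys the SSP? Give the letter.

(a) sonority 4-2-4: ill-formed.
(b) sonority 4-1-3: ill-formed.
(c) sonority 2-2-6-3-4: ill-formed.
(d) sonority 1-6-1: ill-formed.
(e) sonority 1-2-6-3-1: ill-formed.
(f) sonority 3-3-3-2: well-formed.

f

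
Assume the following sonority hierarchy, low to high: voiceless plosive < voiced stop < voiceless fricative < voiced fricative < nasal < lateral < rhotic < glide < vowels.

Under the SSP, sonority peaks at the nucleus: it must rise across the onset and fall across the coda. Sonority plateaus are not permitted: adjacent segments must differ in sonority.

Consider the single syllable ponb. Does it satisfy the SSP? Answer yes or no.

Onset: /p/ is a voiceless plosive (sonority 1); then the nucleus /o/ (sonority 9).
Onset profile 1-9 — rises to the nucleus.
Coda: /n/ is a nasal (sonority 5), /b/ is a voiced stop (sonority 2).
Coda profile 9-5-2 — falls from the nucleus.

yes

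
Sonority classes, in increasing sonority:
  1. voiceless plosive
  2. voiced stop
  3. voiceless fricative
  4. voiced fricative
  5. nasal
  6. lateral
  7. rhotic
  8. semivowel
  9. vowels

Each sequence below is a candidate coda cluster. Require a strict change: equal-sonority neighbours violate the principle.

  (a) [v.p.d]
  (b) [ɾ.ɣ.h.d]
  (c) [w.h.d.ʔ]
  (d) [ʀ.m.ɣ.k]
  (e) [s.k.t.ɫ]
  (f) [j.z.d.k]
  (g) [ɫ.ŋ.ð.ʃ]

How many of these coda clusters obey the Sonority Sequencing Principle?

5

(a) [v.p.d]: profile 4-1-2 — violates.
(b) [ɾ.ɣ.h.d]: profile 7-4-3-2 — obeys.
(c) [w.h.d.ʔ]: profile 8-3-2-1 — obeys.
(d) [ʀ.m.ɣ.k]: profile 7-5-4-1 — obeys.
(e) [s.k.t.ɫ]: profile 3-1-1-6 — violates.
(f) [j.z.d.k]: profile 8-4-2-1 — obeys.
(g) [ɫ.ŋ.ð.ʃ]: profile 6-5-4-3 — obeys.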